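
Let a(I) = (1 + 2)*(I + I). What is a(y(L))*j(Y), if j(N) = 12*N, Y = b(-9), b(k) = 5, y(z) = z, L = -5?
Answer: -1800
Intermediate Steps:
Y = 5
a(I) = 6*I (a(I) = 3*(2*I) = 6*I)
a(y(L))*j(Y) = (6*(-5))*(12*5) = -30*60 = -1800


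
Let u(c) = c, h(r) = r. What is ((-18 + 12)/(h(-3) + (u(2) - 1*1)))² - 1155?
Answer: -1146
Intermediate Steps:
((-18 + 12)/(h(-3) + (u(2) - 1*1)))² - 1155 = ((-18 + 12)/(-3 + (2 - 1*1)))² - 1155 = (-6/(-3 + (2 - 1)))² - 1155 = (-6/(-3 + 1))² - 1155 = (-6/(-2))² - 1155 = (-6*(-½))² - 1155 = 3² - 1155 = 9 - 1155 = -1146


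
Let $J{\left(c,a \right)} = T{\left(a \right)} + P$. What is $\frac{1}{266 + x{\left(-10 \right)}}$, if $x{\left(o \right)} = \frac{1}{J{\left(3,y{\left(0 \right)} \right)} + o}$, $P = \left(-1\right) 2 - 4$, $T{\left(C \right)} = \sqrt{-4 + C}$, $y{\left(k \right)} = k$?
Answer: $\frac{69144}{18388049} + \frac{2 i}{18388049} \approx 0.0037603 + 1.0877 \cdot 10^{-7} i$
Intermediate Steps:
$P = -6$ ($P = -2 - 4 = -6$)
$J{\left(c,a \right)} = -6 + \sqrt{-4 + a}$ ($J{\left(c,a \right)} = \sqrt{-4 + a} - 6 = -6 + \sqrt{-4 + a}$)
$x{\left(o \right)} = \frac{1}{-6 + o + 2 i}$ ($x{\left(o \right)} = \frac{1}{\left(-6 + \sqrt{-4 + 0}\right) + o} = \frac{1}{\left(-6 + \sqrt{-4}\right) + o} = \frac{1}{\left(-6 + 2 i\right) + o} = \frac{1}{-6 + o + 2 i}$)
$\frac{1}{266 + x{\left(-10 \right)}} = \frac{1}{266 + \frac{1}{-6 - 10 + 2 i}} = \frac{1}{266 + \frac{1}{-16 + 2 i}} = \frac{1}{266 + \frac{-16 - 2 i}{260}}$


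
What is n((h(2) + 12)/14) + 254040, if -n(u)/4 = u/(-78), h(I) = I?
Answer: 9907562/39 ≈ 2.5404e+5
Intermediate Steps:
n(u) = 2*u/39 (n(u) = -4*u/(-78) = -4*u*(-1)/78 = -(-2)*u/39 = 2*u/39)
n((h(2) + 12)/14) + 254040 = 2*((2 + 12)/14)/39 + 254040 = 2*(14*(1/14))/39 + 254040 = (2/39)*1 + 254040 = 2/39 + 254040 = 9907562/39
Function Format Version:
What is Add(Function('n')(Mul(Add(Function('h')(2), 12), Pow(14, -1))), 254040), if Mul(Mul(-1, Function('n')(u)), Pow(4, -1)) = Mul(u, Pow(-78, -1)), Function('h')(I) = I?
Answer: Rational(9907562, 39) ≈ 2.5404e+5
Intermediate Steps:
Function('n')(u) = Mul(Rational(2, 39), u) (Function('n')(u) = Mul(-4, Mul(u, Pow(-78, -1))) = Mul(-4, Mul(u, Rational(-1, 78))) = Mul(-4, Mul(Rational(-1, 78), u)) = Mul(Rational(2, 39), u))
Add(Function('n')(Mul(Add(Function('h')(2), 12), Pow(14, -1))), 254040) = Add(Mul(Rational(2, 39), Mul(Add(2, 12), Pow(14, -1))), 254040) = Add(Mul(Rational(2, 39), Mul(14, Rational(1, 14))), 254040) = Add(Mul(Rational(2, 39), 1), 254040) = Add(Rational(2, 39), 254040) = Rational(9907562, 39)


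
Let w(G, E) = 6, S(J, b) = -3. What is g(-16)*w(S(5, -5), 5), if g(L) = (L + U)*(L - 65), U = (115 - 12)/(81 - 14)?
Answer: 470934/67 ≈ 7028.9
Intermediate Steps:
U = 103/67 ≈ 1.5373
g(L) = (-65 + L)*(103/67 + L) (g(L) = (L + 103/67)*(L - 65) = (103/67 + L)*(-65 + L) = (-65 + L)*(103/67 + L))
g(-16)*w(S(5, -5), 5) = (-6695/67 + (-16)² - 4252/67*(-16))*6 = (-6695/67 + 256 + 68032/67)*6 = (78489/67)*6 = 470934/67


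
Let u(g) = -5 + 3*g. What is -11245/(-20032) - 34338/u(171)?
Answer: -170536589/2544064 ≈ -67.033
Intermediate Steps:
-11245/(-20032) - 34338/u(171) = -11245/(-20032) - 34338/(-5 + 3*171) = -11245*(-1/20032) - 34338/(-5 + 513) = 11245/20032 - 34338/508 = 11245/20032 - 34338*1/508 = 11245/20032 - 17169/254 = -170536589/2544064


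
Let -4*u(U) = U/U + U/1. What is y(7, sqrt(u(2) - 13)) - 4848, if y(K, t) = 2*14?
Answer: -4820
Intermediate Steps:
u(U) = -1/4 - U/4 (u(U) = -(U/U + U/1)/4 = -(1 + U*1)/4 = -(1 + U)/4 = -1/4 - U/4)
y(K, t) = 28
y(7, sqrt(u(2) - 13)) - 4848 = 28 - 4848 = -4820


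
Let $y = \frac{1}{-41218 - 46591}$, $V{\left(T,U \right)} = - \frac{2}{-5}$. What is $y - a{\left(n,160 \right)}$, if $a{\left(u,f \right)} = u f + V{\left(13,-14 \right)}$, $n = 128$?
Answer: $- \frac{8991817223}{439045} \approx -20480.0$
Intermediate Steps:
$V{\left(T,U \right)} = \frac{2}{5}$ ($V{\left(T,U \right)} = \left(-2\right) \left(- \frac{1}{5}\right) = \frac{2}{5}$)
$y = - \frac{1}{87809}$ ($y = \frac{1}{-87809} = - \frac{1}{87809} \approx -1.1388 \cdot 10^{-5}$)
$a{\left(u,f \right)} = \frac{2}{5} + f u$ ($a{\left(u,f \right)} = u f + \frac{2}{5} = f u + \frac{2}{5} = \frac{2}{5} + f u$)
$y - a{\left(n,160 \right)} = - \frac{1}{87809} - \left(\frac{2}{5} + 160 \cdot 128\right) = - \frac{1}{87809} - \left(\frac{2}{5} + 20480\right) = - \frac{1}{87809} - \frac{102402}{5} = - \frac{8991817223}{439045}$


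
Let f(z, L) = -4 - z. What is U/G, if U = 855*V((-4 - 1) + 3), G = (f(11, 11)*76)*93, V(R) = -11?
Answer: 11/124 ≈ 0.088710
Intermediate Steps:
G = -106020 (G = ((-4 - 1*11)*76)*93 = ((-4 - 11)*76)*93 = -15*76*93 = -1140*93 = -106020)
U = -9405 (U = 855*(-11) = -9405)
U/G = -9405/(-106020) = -9405*(-1/106020) = 11/124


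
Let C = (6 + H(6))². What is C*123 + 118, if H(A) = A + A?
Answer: 39970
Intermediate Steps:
H(A) = 2*A
C = 324 (C = (6 + 2*6)² = (6 + 12)² = 18² = 324)
C*123 + 118 = 324*123 + 118 = 39852 + 118 = 39970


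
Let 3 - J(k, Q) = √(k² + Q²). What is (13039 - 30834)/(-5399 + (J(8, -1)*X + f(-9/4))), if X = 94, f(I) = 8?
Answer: 6993435/1963657 - 1672730*√65/25527541 ≈ 3.0331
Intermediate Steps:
J(k, Q) = 3 - √(Q² + k²) (J(k, Q) = 3 - √(k² + Q²) = 3 - √(Q² + k²))
(13039 - 30834)/(-5399 + (J(8, -1)*X + f(-9/4))) = (13039 - 30834)/(-5399 + ((3 - √((-1)² + 8²))*94 + 8)) = -17795/(-5399 + ((3 - √(1 + 64))*94 + 8)) = -17795/(-5399 + ((3 - √65)*94 + 8)) = -17795/(-5399 + ((282 - 94*√65) + 8)) = -17795/(-5399 + (290 - 94*√65)) = -17795/(-5109 - 94*√65)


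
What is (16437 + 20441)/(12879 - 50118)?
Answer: -36878/37239 ≈ -0.99031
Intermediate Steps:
(16437 + 20441)/(12879 - 50118) = 36878/(-37239) = 36878*(-1/37239) = -36878/37239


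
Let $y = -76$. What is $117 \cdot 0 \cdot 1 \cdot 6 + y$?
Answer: $-76$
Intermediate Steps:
$117 \cdot 0 \cdot 1 \cdot 6 + y = 117 \cdot 0 \cdot 1 \cdot 6 - 76 = 117 \cdot 0 \cdot 6 - 76 = 117 \cdot 0 - 76 = 0 - 76 = -76$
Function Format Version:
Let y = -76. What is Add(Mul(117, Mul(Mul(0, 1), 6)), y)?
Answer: -76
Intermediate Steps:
Add(Mul(117, Mul(Mul(0, 1), 6)), y) = Add(Mul(117, Mul(Mul(0, 1), 6)), -76) = Add(Mul(117, Mul(0, 6)), -76) = Add(Mul(117, 0), -76) = Add(0, -76) = -76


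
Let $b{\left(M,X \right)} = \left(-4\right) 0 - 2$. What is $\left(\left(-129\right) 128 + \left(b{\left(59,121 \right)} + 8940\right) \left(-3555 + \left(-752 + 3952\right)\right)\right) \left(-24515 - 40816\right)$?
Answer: $208373355162$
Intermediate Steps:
$b{\left(M,X \right)} = -2$ ($b{\left(M,X \right)} = 0 - 2 = -2$)
$\left(\left(-129\right) 128 + \left(b{\left(59,121 \right)} + 8940\right) \left(-3555 + \left(-752 + 3952\right)\right)\right) \left(-24515 - 40816\right) = \left(\left(-129\right) 128 + \left(-2 + 8940\right) \left(-3555 + \left(-752 + 3952\right)\right)\right) \left(-24515 - 40816\right) = \left(-16512 + 8938 \left(-3555 + 3200\right)\right) \left(-65331\right) = \left(-16512 + 8938 \left(-355\right)\right) \left(-65331\right) = \left(-16512 - 3172990\right) \left(-65331\right) = \left(-3189502\right) \left(-65331\right) = 208373355162$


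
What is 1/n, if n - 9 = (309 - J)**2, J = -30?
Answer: 1/114930 ≈ 8.7010e-6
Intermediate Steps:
n = 114930 (n = 9 + (309 - 1*(-30))**2 = 9 + (309 + 30)**2 = 9 + 339**2 = 9 + 114921 = 114930)
1/n = 1/114930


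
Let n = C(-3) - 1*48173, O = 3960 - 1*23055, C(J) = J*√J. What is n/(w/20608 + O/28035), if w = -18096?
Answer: 16566502008/536209 + 1031688*I*√3/536209 ≈ 30896.0 + 3.3325*I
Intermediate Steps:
C(J) = J^(3/2)
O = -19095 (O = 3960 - 23055 = -19095)
n = -48173 - 3*I*√3 (n = (-3)^(3/2) - 1*48173 = -3*I*√3 - 48173 = -48173 - 3*I*√3 ≈ -48173.0 - 5.1962*I)
n/(w/20608 + O/28035) = (-48173 - 3*I*√3)/(-18096/20608 - 19095/28035) = (-48173 - 3*I*√3)/(-18096*1/20608 - 19095*1/28035) = (-48173 - 3*I*√3)/(-1131/1288 - 1273/1869) = (-48173 - 3*I*√3)/(-536209/343896) = (-48173 - 3*I*√3)*(-343896/536209) = 16566502008/536209 + 1031688*I*√3/536209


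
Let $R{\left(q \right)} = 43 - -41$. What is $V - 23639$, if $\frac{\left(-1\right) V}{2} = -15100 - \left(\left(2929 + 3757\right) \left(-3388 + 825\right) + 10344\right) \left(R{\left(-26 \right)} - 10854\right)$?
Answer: $368891332521$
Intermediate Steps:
$R{\left(q \right)} = 84$ ($R{\left(q \right)} = 43 + 41 = 84$)
$V = 368891356160$ ($V = - 2 \left(-15100 - \left(\left(2929 + 3757\right) \left(-3388 + 825\right) + 10344\right) \left(84 - 10854\right)\right) = - 2 \left(-15100 - \left(6686 \left(-2563\right) + 10344\right) \left(-10770\right)\right) = - 2 \left(-15100 - \left(-17136218 + 10344\right) \left(-10770\right)\right) = - 2 \left(-15100 - \left(-17125874\right) \left(-10770\right)\right) = - 2 \left(-15100 - 184445662980\right) = \left(-2\right) \left(-184445678080\right) = 368891356160$)
$V - 23639 = 368891356160 - 23639 = 368891332521$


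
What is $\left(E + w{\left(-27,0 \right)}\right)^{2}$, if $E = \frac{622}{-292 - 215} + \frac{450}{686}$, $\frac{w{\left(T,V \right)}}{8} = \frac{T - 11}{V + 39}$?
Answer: $\frac{2116463407249}{30241557801} \approx 69.985$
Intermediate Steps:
$w{\left(T,V \right)} = \frac{8 \left(-11 + T\right)}{39 + V}$ ($w{\left(T,V \right)} = 8 \frac{T - 11}{V + 39} = 8 \frac{-11 + T}{39 + V} = \frac{8 \left(-11 + T\right)}{39 + V}$)
$E = - \frac{99271}{173901}$ ($E = \frac{622}{-292 - 215} + 450 \cdot \frac{1}{686} = \frac{622}{-507} + \frac{225}{343} = 622 \left(- \frac{1}{507}\right) + \frac{225}{343} = - \frac{622}{507} + \frac{225}{343} = - \frac{99271}{173901} \approx -0.57085$)
$\left(E + w{\left(-27,0 \right)}\right)^{2} = \left(- \frac{99271}{173901} + \frac{8 \left(-11 - 27\right)}{39 + 0}\right)^{2} = \left(- \frac{99271}{173901} + 8 \cdot \frac{1}{39} \left(-38\right)\right)^{2} = \left(- \frac{99271}{173901} - \frac{304}{39}\right)^{2} = \left(- \frac{1454807}{173901}\right)^{2} = \frac{2116463407249}{30241557801}$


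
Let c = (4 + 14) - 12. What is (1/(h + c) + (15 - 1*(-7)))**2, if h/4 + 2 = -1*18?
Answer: 2647129/5476 ≈ 483.41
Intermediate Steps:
c = 6 (c = 18 - 12 = 6)
h = -80 (h = -8 + 4*(-1*18) = -8 + 4*(-18) = -8 - 72 = -80)
(1/(h + c) + (15 - 1*(-7)))**2 = (1/(-80 + 6) + (15 - 1*(-7)))**2 = (1/(-74) + (15 + 7))**2 = (-1/74 + 22)**2 = (1627/74)**2 = 2647129/5476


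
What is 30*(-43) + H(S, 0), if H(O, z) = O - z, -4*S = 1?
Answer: -5161/4 ≈ -1290.3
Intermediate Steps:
S = -1/4 (S = -1/4*1 = -1/4 ≈ -0.25000)
30*(-43) + H(S, 0) = 30*(-43) + (-1/4 - 1*0) = -1290 + (-1/4 + 0) = -1290 - 1/4 = -5161/4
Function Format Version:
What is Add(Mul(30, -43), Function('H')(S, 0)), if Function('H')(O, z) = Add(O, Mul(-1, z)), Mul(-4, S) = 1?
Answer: Rational(-5161, 4) ≈ -1290.3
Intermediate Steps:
S = Rational(-1, 4) (S = Mul(Rational(-1, 4), 1) = Rational(-1, 4) ≈ -0.25000)
Add(Mul(30, -43), Function('H')(S, 0)) = Add(Mul(30, -43), Add(Rational(-1, 4), Mul(-1, 0))) = Add(-1290, Add(Rational(-1, 4), 0)) = Add(-1290, Rational(-1, 4)) = Rational(-5161, 4)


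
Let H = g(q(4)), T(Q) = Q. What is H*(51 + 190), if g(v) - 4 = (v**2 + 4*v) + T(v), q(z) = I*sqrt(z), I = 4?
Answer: 26028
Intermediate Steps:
q(z) = 4*sqrt(z)
g(v) = 4 + v**2 + 5*v (g(v) = 4 + ((v**2 + 4*v) + v) = 4 + (v**2 + 5*v) = 4 + v**2 + 5*v)
H = 108 (H = 4 + (4*sqrt(4))**2 + 5*(4*sqrt(4)) = 4 + (4*2)**2 + 5*(4*2) = 4 + 8**2 + 5*8 = 4 + 64 + 40 = 108)
H*(51 + 190) = 108*(51 + 190) = 108*241 = 26028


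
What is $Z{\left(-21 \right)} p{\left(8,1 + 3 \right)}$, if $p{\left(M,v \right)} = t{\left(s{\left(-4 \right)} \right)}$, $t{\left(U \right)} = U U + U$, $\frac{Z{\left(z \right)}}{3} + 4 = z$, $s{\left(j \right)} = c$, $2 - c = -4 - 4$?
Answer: $-8250$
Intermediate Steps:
$c = 10$ ($c = 2 - \left(-4 - 4\right) = 2 - -8 = 2 + 8 = 10$)
$s{\left(j \right)} = 10$
$Z{\left(z \right)} = -12 + 3 z$
$t{\left(U \right)} = U + U^{2}$ ($t{\left(U \right)} = U^{2} + U = U + U^{2}$)
$p{\left(M,v \right)} = 110$ ($p{\left(M,v \right)} = 10 \left(1 + 10\right) = 10 \cdot 11 = 110$)
$Z{\left(-21 \right)} p{\left(8,1 + 3 \right)} = \left(-12 + 3 \left(-21\right)\right) 110 = \left(-12 - 63\right) 110 = \left(-75\right) 110 = -8250$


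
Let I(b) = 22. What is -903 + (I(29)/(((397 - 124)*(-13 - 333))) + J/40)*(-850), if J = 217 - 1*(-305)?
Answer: -1133052239/94458 ≈ -11995.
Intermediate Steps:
J = 522 (J = 217 + 305 = 522)
-903 + (I(29)/(((397 - 124)*(-13 - 333))) + J/40)*(-850) = -903 + (22/(((397 - 124)*(-13 - 333))) + 522/40)*(-850) = -903 + (22/((273*(-346))) + 522*(1/40))*(-850) = -903 + (22/(-94458) + 261/20)*(-850) = -903 + (22*(-1/94458) + 261/20)*(-850) = -903 + (-11/47229 + 261/20)*(-850) = -903 + (12326549/944580)*(-850) = -903 - 1047756665/94458 = -1133052239/94458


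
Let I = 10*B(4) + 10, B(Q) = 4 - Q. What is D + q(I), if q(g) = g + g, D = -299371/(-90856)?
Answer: 2116491/90856 ≈ 23.295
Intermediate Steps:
D = 299371/90856 (D = -299371*(-1/90856) = 299371/90856 ≈ 3.2950)
I = 10 (I = 10*(4 - 1*4) + 10 = 10*(4 - 4) + 10 = 10*0 + 10 = 0 + 10 = 10)
q(g) = 2*g
D + q(I) = 299371/90856 + 2*10 = 299371/90856 + 20 = 2116491/90856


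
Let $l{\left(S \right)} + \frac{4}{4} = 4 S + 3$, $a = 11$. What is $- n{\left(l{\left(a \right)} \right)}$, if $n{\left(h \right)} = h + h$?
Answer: $-92$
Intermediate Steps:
$l{\left(S \right)} = 2 + 4 S$ ($l{\left(S \right)} = -1 + \left(4 S + 3\right) = -1 + \left(3 + 4 S\right) = 2 + 4 S$)
$n{\left(h \right)} = 2 h$
$- n{\left(l{\left(a \right)} \right)} = - 2 \left(2 + 4 \cdot 11\right) = - 2 \left(2 + 44\right) = - 2 \cdot 46 = \left(-1\right) 92 = -92$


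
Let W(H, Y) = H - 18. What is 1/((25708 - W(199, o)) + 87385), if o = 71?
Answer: 1/112912 ≈ 8.8565e-6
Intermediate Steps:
W(H, Y) = -18 + H
1/((25708 - W(199, o)) + 87385) = 1/((25708 - (-18 + 199)) + 87385) = 1/((25708 - 1*181) + 87385) = 1/((25708 - 181) + 87385) = 1/(25527 + 87385) = 1/112912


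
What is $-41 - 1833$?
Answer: $-1874$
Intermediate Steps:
$-41 - 1833 = -1874$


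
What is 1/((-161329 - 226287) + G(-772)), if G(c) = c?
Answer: -1/388388 ≈ -2.5747e-6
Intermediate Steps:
1/((-161329 - 226287) + G(-772)) = 1/((-161329 - 226287) - 772) = 1/(-387616 - 772) = 1/(-388388) = -1/388388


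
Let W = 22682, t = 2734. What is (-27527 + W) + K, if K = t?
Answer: -2111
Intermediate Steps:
K = 2734
(-27527 + W) + K = (-27527 + 22682) + 2734 = -4845 + 2734 = -2111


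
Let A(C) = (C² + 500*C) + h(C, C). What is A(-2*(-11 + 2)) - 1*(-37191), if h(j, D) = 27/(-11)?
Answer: 511638/11 ≈ 46513.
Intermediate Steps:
h(j, D) = -27/11 (h(j, D) = 27*(-1/11) = -27/11)
A(C) = -27/11 + C² + 500*C (A(C) = (C² + 500*C) - 27/11 = -27/11 + C² + 500*C)
A(-2*(-11 + 2)) - 1*(-37191) = (-27/11 + (-2*(-11 + 2))² + 500*(-2*(-11 + 2))) - 1*(-37191) = (-27/11 + (-2*(-9))² + 500*(-2*(-9))) + 37191 = (-27/11 + 18² + 500*18) + 37191 = (-27/11 + 324 + 9000) + 37191 = 102537/11 + 37191 = 511638/11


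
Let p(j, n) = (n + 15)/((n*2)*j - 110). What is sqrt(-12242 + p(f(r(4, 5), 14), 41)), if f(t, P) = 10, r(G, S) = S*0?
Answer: I*sqrt(1542788110)/355 ≈ 110.64*I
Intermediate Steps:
r(G, S) = 0
p(j, n) = (15 + n)/(-110 + 2*j*n) (p(j, n) = (15 + n)/((2*n)*j - 110) = (15 + n)/(2*j*n - 110) = (15 + n)/(-110 + 2*j*n))
sqrt(-12242 + p(f(r(4, 5), 14), 41)) = sqrt(-12242 + (15 + 41)/(2*(-55 + 10*41))) = sqrt(-12242 + (1/2)*56/(-55 + 410)) = sqrt(-12242 + (1/2)*56/355) = sqrt(-12242 + (1/2)*(1/355)*56) = sqrt(-12242 + 28/355) = sqrt(-4345882/355) = I*sqrt(1542788110)/355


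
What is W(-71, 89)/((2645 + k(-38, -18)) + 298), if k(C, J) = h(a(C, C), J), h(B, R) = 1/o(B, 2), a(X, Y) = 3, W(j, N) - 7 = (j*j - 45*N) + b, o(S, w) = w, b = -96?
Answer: 1894/5887 ≈ 0.32173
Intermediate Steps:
W(j, N) = -89 + j² - 45*N (W(j, N) = 7 + ((j*j - 45*N) - 96) = 7 + ((j² - 45*N) - 96) = 7 + (-96 + j² - 45*N) = -89 + j² - 45*N)
h(B, R) = ½ (h(B, R) = 1/2 = ½)
k(C, J) = ½
W(-71, 89)/((2645 + k(-38, -18)) + 298) = (-89 + (-71)² - 45*89)/((2645 + ½) + 298) = (-89 + 5041 - 4005)/(5291/2 + 298) = 947/(5887/2) = 947*(2/5887) = 1894/5887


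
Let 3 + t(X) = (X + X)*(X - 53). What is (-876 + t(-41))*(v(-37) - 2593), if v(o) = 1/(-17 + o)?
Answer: -956217067/54 ≈ -1.7708e+7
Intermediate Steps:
t(X) = -3 + 2*X*(-53 + X) (t(X) = -3 + (X + X)*(X - 53) = -3 + (2*X)*(-53 + X) = -3 + 2*X*(-53 + X))
(-876 + t(-41))*(v(-37) - 2593) = (-876 + (-3 - 106*(-41) + 2*(-41)**2))*(1/(-17 - 37) - 2593) = (-876 + (-3 + 4346 + 2*1681))*(1/(-54) - 2593) = (-876 + (-3 + 4346 + 3362))*(-1/54 - 2593) = (-876 + 7705)*(-140023/54) = 6829*(-140023/54) = -956217067/54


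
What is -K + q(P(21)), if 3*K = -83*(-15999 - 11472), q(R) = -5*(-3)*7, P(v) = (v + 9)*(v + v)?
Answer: -759926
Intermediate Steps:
P(v) = 2*v*(9 + v) (P(v) = (9 + v)*(2*v) = 2*v*(9 + v))
q(R) = 105 (q(R) = 15*7 = 105)
K = 760031 (K = (-83*(-15999 - 11472))/3 = (-83*(-27471))/3 = (⅓)*2280093 = 760031)
-K + q(P(21)) = -1*760031 + 105 = -760031 + 105 = -759926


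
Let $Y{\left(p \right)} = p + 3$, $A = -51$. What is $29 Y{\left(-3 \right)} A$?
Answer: $0$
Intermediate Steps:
$Y{\left(p \right)} = 3 + p$
$29 Y{\left(-3 \right)} A = 29 \left(3 - 3\right) \left(-51\right) = 29 \cdot 0 \left(-51\right) = 0 \left(-51\right) = 0$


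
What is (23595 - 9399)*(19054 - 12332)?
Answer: 95425512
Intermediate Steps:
(23595 - 9399)*(19054 - 12332) = 14196*6722 = 95425512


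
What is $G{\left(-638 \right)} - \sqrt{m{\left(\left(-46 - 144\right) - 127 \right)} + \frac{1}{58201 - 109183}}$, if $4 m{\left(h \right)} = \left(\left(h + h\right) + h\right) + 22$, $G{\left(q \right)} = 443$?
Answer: $443 - \frac{i \sqrt{603655965231}}{50982} \approx 443.0 - 15.24 i$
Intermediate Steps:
$m{\left(h \right)} = \frac{11}{2} + \frac{3 h}{4}$ ($m{\left(h \right)} = \frac{\left(\left(h + h\right) + h\right) + 22}{4} = \frac{\left(2 h + h\right) + 22}{4} = \frac{3 h + 22}{4} = \frac{22 + 3 h}{4} = \frac{11}{2} + \frac{3 h}{4}$)
$G{\left(-638 \right)} - \sqrt{m{\left(\left(-46 - 144\right) - 127 \right)} + \frac{1}{58201 - 109183}} = 443 - \sqrt{\left(\frac{11}{2} + \frac{3 \left(\left(-46 - 144\right) - 127\right)}{4}\right) + \frac{1}{58201 - 109183}} = 443 - \sqrt{\left(\frac{11}{2} + \frac{3 \left(-190 - 127\right)}{4}\right) + \frac{1}{-50982}} = 443 - \sqrt{\left(\frac{11}{2} + \frac{3}{4} \left(-317\right)\right) - \frac{1}{50982}} = 443 - \sqrt{\left(\frac{11}{2} - \frac{951}{4}\right) - \frac{1}{50982}} = 443 - \sqrt{- \frac{929}{4} - \frac{1}{50982}} = 443 - \sqrt{- \frac{23681141}{101964}} = 443 - \frac{i \sqrt{603655965231}}{50982}$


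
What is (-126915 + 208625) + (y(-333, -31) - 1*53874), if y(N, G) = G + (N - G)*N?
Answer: 128371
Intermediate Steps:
y(N, G) = G + N*(N - G)
(-126915 + 208625) + (y(-333, -31) - 1*53874) = (-126915 + 208625) + ((-31 + (-333)² - 1*(-31)*(-333)) - 1*53874) = 81710 + ((-31 + 110889 - 10323) - 53874) = 81710 + (100535 - 53874) = 81710 + 46661 = 128371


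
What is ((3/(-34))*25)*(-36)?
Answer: 1350/17 ≈ 79.412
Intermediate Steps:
((3/(-34))*25)*(-36) = ((3*(-1/34))*25)*(-36) = -3/34*25*(-36) = -75/34*(-36) = 1350/17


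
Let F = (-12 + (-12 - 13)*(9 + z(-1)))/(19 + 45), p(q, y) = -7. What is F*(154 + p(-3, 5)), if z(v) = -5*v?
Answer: -26607/32 ≈ -831.47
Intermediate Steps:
F = -181/32 (F = (-12 + (-12 - 13)*(9 - 5*(-1)))/(19 + 45) = (-12 - 25*(9 + 5))/64 = (-12 - 25*14)*(1/64) = (-12 - 350)*(1/64) = -362*1/64 = -181/32 ≈ -5.6563)
F*(154 + p(-3, 5)) = -181*(154 - 7)/32 = -181/32*147 = -26607/32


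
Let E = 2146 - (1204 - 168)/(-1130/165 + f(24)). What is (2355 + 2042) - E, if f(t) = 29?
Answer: 1679669/731 ≈ 2297.8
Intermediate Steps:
E = 1534538/731 (E = 2146 - (1204 - 168)/(-1130/165 + 29) = 2146 - 1036/(-1130*1/165 + 29) = 2146 - 1036/(-226/33 + 29) = 2146 - 1036/731/33 = 2146 - 1036*33/731 = 2146 - 1*34188/731 = 2146 - 34188/731 = 1534538/731 ≈ 2099.2)
(2355 + 2042) - E = (2355 + 2042) - 1*1534538/731 = 4397 - 1534538/731 = 1679669/731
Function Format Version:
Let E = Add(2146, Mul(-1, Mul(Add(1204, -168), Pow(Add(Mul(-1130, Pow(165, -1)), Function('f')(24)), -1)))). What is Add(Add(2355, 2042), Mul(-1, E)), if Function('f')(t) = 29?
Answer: Rational(1679669, 731) ≈ 2297.8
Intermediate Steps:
E = Rational(1534538, 731) (E = Add(2146, Mul(-1, Mul(Add(1204, -168), Pow(Add(Mul(-1130, Pow(165, -1)), 29), -1)))) = Add(2146, Mul(-1, Mul(1036, Pow(Add(Mul(-1130, Rational(1, 165)), 29), -1)))) = Add(2146, Mul(-1, Mul(1036, Pow(Add(Rational(-226, 33), 29), -1)))) = Add(2146, Mul(-1, Mul(1036, Pow(Rational(731, 33), -1)))) = Add(2146, Mul(-1, Mul(1036, Rational(33, 731)))) = Add(2146, Mul(-1, Rational(34188, 731))) = Add(2146, Rational(-34188, 731)) = Rational(1534538, 731) ≈ 2099.2)
Add(Add(2355, 2042), Mul(-1, E)) = Add(Add(2355, 2042), Mul(-1, Rational(1534538, 731))) = Add(4397, Rational(-1534538, 731)) = Rational(1679669, 731)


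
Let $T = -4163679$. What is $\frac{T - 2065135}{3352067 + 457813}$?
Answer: $- \frac{3114407}{1904940} \approx -1.6349$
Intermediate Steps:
$\frac{T - 2065135}{3352067 + 457813} = \frac{-4163679 - 2065135}{3352067 + 457813} = - \frac{6228814}{3809880} = \left(-6228814\right) \frac{1}{3809880} = - \frac{3114407}{1904940}$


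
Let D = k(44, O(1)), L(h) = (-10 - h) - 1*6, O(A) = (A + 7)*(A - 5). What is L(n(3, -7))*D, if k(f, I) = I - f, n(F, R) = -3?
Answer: 988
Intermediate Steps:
O(A) = (-5 + A)*(7 + A) (O(A) = (7 + A)*(-5 + A) = (-5 + A)*(7 + A))
L(h) = -16 - h (L(h) = (-10 - h) - 6 = -16 - h)
D = -76 (D = (-35 + 1**2 + 2*1) - 1*44 = (-35 + 1 + 2) - 44 = -32 - 44 = -76)
L(n(3, -7))*D = (-16 - 1*(-3))*(-76) = (-16 + 3)*(-76) = -13*(-76) = 988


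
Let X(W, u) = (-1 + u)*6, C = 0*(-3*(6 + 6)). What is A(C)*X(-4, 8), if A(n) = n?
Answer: 0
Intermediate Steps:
C = 0 (C = 0*(-3*12) = 0*(-36) = 0)
X(W, u) = -6 + 6*u
A(C)*X(-4, 8) = 0*(-6 + 6*8) = 0*(-6 + 48) = 0*42 = 0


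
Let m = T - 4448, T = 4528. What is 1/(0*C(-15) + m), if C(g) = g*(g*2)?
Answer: 1/80 ≈ 0.012500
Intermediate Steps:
C(g) = 2*g² (C(g) = g*(2*g) = 2*g²)
m = 80 (m = 4528 - 4448 = 80)
1/(0*C(-15) + m) = 1/(0*(2*(-15)²) + 80) = 1/(0*(2*225) + 80) = 1/(0*450 + 80) = 1/(0 + 80) = 1/80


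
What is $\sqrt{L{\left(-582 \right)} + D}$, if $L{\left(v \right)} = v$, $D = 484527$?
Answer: $\sqrt{483945} \approx 695.66$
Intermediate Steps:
$\sqrt{L{\left(-582 \right)} + D} = \sqrt{-582 + 484527} = \sqrt{483945}$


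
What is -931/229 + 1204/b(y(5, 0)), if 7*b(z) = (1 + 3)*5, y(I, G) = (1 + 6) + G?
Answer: 477848/1145 ≈ 417.33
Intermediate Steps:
y(I, G) = 7 + G
b(z) = 20/7 (b(z) = ((1 + 3)*5)/7 = (4*5)/7 = (⅐)*20 = 20/7)
-931/229 + 1204/b(y(5, 0)) = -931/229 + 1204/(20/7) = -931*1/229 + 1204*(7/20) = -931/229 + 2107/5 = 477848/1145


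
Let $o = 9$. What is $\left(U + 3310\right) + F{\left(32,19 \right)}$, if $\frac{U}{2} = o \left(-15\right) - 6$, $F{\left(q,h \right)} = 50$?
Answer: $3078$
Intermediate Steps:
$U = -282$ ($U = 2 \left(9 \left(-15\right) - 6\right) = 2 \left(-135 - 6\right) = 2 \left(-141\right) = -282$)
$\left(U + 3310\right) + F{\left(32,19 \right)} = \left(-282 + 3310\right) + 50 = 3028 + 50 = 3078$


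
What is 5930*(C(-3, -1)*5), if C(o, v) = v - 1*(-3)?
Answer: 59300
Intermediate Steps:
C(o, v) = 3 + v (C(o, v) = v + 3 = 3 + v)
5930*(C(-3, -1)*5) = 5930*((3 - 1)*5) = 5930*(2*5) = 5930*10 = 59300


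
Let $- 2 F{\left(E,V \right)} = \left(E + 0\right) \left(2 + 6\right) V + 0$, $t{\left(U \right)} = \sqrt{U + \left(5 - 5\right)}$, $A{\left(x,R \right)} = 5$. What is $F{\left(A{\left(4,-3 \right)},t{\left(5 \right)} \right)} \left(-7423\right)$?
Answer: $148460 \sqrt{5} \approx 3.3197 \cdot 10^{5}$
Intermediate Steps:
$t{\left(U \right)} = \sqrt{U}$ ($t{\left(U \right)} = \sqrt{U + 0} = \sqrt{U}$)
$F{\left(E,V \right)} = - 4 E V$ ($F{\left(E,V \right)} = - \frac{\left(E + 0\right) \left(2 + 6\right) V + 0}{2} = - \frac{E 8 V + 0}{2} = - \frac{8 E V + 0}{2} = - \frac{8 E V}{2} = - 4 E V$)
$F{\left(A{\left(4,-3 \right)},t{\left(5 \right)} \right)} \left(-7423\right) = \left(-4\right) 5 \sqrt{5} \left(-7423\right) = - 20 \sqrt{5} \left(-7423\right) = 148460 \sqrt{5}$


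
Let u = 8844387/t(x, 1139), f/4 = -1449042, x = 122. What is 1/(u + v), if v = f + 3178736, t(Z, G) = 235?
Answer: -235/606252133 ≈ -3.8763e-7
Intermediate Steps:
f = -5796168 (f = 4*(-1449042) = -5796168)
v = -2617432 (v = -5796168 + 3178736 = -2617432)
u = 8844387/235 ≈ 37636.
1/(u + v) = 1/(8844387/235 - 2617432) = 1/(-606252133/235) = -235/606252133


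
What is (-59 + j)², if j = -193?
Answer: 63504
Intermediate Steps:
(-59 + j)² = (-59 - 193)² = (-252)² = 63504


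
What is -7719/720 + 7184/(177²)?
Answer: -26295119/2506320 ≈ -10.492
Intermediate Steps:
-7719/720 + 7184/(177²) = -7719*1/720 + 7184/31329 = -2573/240 + 7184*(1/31329) = -2573/240 + 7184/31329 = -26295119/2506320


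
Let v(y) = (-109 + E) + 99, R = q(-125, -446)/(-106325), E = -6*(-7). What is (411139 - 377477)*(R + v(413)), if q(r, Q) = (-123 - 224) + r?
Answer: 114547477264/106325 ≈ 1.0773e+6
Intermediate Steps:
q(r, Q) = -347 + r
E = 42
R = 472/106325 (R = (-347 - 125)/(-106325) = -472*(-1/106325) = 472/106325 ≈ 0.0044392)
v(y) = 32 (v(y) = (-109 + 42) + 99 = -67 + 99 = 32)
(411139 - 377477)*(R + v(413)) = (411139 - 377477)*(472/106325 + 32) = 33662*(3402872/106325) = 114547477264/106325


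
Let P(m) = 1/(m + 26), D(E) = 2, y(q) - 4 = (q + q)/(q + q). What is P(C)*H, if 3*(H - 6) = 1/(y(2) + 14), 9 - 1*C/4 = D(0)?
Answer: 343/3078 ≈ 0.11144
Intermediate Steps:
y(q) = 5 (y(q) = 4 + (q + q)/(q + q) = 4 + (2*q)/((2*q)) = 4 + (2*q)*(1/(2*q)) = 4 + 1 = 5)
C = 28 (C = 36 - 4*2 = 36 - 8 = 28)
H = 343/57 (H = 6 + 1/(3*(5 + 14)) = 6 + (1/3)/19 = 6 + (1/3)*(1/19) = 6 + 1/57 = 343/57 ≈ 6.0175)
P(m) = 1/(26 + m)
P(C)*H = (343/57)/(26 + 28) = (343/57)/54 = (1/54)*(343/57) = 343/3078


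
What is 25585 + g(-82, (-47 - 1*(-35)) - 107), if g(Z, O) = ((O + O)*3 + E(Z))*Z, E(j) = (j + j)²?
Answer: -2121339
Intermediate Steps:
E(j) = 4*j² (E(j) = (2*j)² = 4*j²)
g(Z, O) = Z*(4*Z² + 6*O) (g(Z, O) = ((O + O)*3 + 4*Z²)*Z = ((2*O)*3 + 4*Z²)*Z = (6*O + 4*Z²)*Z = (4*Z² + 6*O)*Z = Z*(4*Z² + 6*O))
25585 + g(-82, (-47 - 1*(-35)) - 107) = 25585 + (4*(-82)³ + 6*((-47 - 1*(-35)) - 107)*(-82)) = 25585 + (4*(-551368) + 6*((-47 + 35) - 107)*(-82)) = 25585 + (-2205472 + 6*(-12 - 107)*(-82)) = 25585 + (-2205472 + 6*(-119)*(-82)) = 25585 + (-2205472 + 58548) = 25585 - 2146924 = -2121339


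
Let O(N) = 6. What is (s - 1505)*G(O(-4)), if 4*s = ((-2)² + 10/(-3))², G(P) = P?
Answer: -27088/3 ≈ -9029.3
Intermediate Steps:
s = ⅑ (s = ((-2)² + 10/(-3))²/4 = (4 + 10*(-⅓))²/4 = (4 - 10/3)²/4 = (⅔)²/4 = (¼)*(4/9) = ⅑ ≈ 0.11111)
(s - 1505)*G(O(-4)) = (⅑ - 1505)*6 = -13544/9*6 = -27088/3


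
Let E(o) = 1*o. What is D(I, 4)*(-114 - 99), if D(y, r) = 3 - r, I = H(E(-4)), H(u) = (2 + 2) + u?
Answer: 213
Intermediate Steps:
E(o) = o
H(u) = 4 + u
I = 0 (I = 4 - 4 = 0)
D(I, 4)*(-114 - 99) = (3 - 1*4)*(-114 - 99) = (3 - 4)*(-213) = -1*(-213) = 213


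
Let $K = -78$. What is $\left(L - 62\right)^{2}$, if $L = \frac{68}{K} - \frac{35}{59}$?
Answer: $\frac{21325637089}{5294601} \approx 4027.8$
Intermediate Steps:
$L = - \frac{3371}{2301}$ ($L = \frac{68}{-78} - \frac{35}{59} = 68 \left(- \frac{1}{78}\right) - \frac{35}{59} = - \frac{34}{39} - \frac{35}{59} = - \frac{3371}{2301} \approx -1.465$)
$\left(L - 62\right)^{2} = \left(- \frac{3371}{2301} - 62\right)^{2} = \left(- \frac{146033}{2301}\right)^{2} = \frac{21325637089}{5294601}$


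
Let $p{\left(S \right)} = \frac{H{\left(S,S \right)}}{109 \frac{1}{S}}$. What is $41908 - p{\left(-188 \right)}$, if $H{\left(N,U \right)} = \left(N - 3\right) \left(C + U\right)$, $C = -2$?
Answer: $\frac{11390492}{109} \approx 1.045 \cdot 10^{5}$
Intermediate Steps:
$H{\left(N,U \right)} = \left(-3 + N\right) \left(-2 + U\right)$ ($H{\left(N,U \right)} = \left(N - 3\right) \left(-2 + U\right) = \left(-3 + N\right) \left(-2 + U\right)$)
$p{\left(S \right)} = \frac{S \left(6 + S^{2} - 5 S\right)}{109}$ ($p{\left(S \right)} = \frac{6 - 3 S - 2 S + S S}{109 \frac{1}{S}} = \left(6 - 3 S - 2 S + S^{2}\right) \frac{S}{109} = \left(6 + S^{2} - 5 S\right) \frac{S}{109} = \frac{S \left(6 + S^{2} - 5 S\right)}{109}$)
$41908 - p{\left(-188 \right)} = 41908 - \frac{1}{109} \left(-188\right) \left(6 + \left(-188\right)^{2} - -940\right) = 41908 - \frac{1}{109} \left(-188\right) \left(6 + 35344 + 940\right) = 41908 - \frac{1}{109} \left(-188\right) 36290 = 41908 - - \frac{6822520}{109} = 41908 + \frac{6822520}{109} = \frac{11390492}{109}$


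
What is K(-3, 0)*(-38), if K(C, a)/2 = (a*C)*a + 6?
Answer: -456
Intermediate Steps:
K(C, a) = 12 + 2*C*a² (K(C, a) = 2*((a*C)*a + 6) = 2*((C*a)*a + 6) = 2*(C*a² + 6) = 2*(6 + C*a²) = 12 + 2*C*a²)
K(-3, 0)*(-38) = (12 + 2*(-3)*0²)*(-38) = (12 + 2*(-3)*0)*(-38) = (12 + 0)*(-38) = 12*(-38) = -456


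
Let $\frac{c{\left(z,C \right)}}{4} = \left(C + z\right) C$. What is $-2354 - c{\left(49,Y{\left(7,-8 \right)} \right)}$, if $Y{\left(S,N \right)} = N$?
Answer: $-1042$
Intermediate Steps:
$c{\left(z,C \right)} = 4 C \left(C + z\right)$ ($c{\left(z,C \right)} = 4 \left(C + z\right) C = 4 C \left(C + z\right)$)
$-2354 - c{\left(49,Y{\left(7,-8 \right)} \right)} = -2354 - 4 \left(-8\right) \left(-8 + 49\right) = -2354 - 4 \left(-8\right) 41 = -2354 - -1312 = -2354 + 1312 = -1042$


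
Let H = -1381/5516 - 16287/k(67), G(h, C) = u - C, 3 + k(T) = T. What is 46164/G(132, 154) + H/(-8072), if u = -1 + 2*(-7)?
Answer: -32883546434987/120396011008 ≈ -273.13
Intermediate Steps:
u = -15 (u = -1 - 14 = -15)
k(T) = -3 + T
G(h, C) = -15 - C
H = -22481869/88256 (H = -1381/5516 - 16287/(-3 + 67) = -1381*1/5516 - 16287/64 = -1381/5516 - 16287*1/64 = -1381/5516 - 16287/64 = -22481869/88256 ≈ -254.73)
46164/G(132, 154) + H/(-8072) = 46164/(-15 - 1*154) - 22481869/88256/(-8072) = 46164/(-15 - 154) - 22481869/88256*(-1/8072) = 46164/(-169) + 22481869/712402432 = 46164*(-1/169) + 22481869/712402432 = -46164/169 + 22481869/712402432 = -32883546434987/120396011008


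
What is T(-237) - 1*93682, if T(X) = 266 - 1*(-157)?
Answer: -93259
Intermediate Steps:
T(X) = 423 (T(X) = 266 + 157 = 423)
T(-237) - 1*93682 = 423 - 1*93682 = 423 - 93682 = -93259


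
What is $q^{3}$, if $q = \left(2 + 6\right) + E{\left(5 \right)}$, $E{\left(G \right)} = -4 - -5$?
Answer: $729$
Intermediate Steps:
$E{\left(G \right)} = 1$ ($E{\left(G \right)} = -4 + 5 = 1$)
$q = 9$ ($q = \left(2 + 6\right) + 1 = 8 + 1 = 9$)
$q^{3} = 9^{3} = 729$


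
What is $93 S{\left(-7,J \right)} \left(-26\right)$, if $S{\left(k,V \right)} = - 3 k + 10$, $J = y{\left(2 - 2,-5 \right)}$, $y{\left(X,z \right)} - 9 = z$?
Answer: $-74958$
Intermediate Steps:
$y{\left(X,z \right)} = 9 + z$
$J = 4$ ($J = 9 - 5 = 4$)
$S{\left(k,V \right)} = 10 - 3 k$
$93 S{\left(-7,J \right)} \left(-26\right) = 93 \left(10 - -21\right) \left(-26\right) = 93 \left(10 + 21\right) \left(-26\right) = 93 \cdot 31 \left(-26\right) = 2883 \left(-26\right) = -74958$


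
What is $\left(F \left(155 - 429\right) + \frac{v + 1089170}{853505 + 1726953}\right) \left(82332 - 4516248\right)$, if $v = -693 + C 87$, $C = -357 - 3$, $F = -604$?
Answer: $- \frac{946766400224083350}{1290229} \approx -7.338 \cdot 10^{11}$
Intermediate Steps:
$C = -360$ ($C = -357 - 3 = -360$)
$v = -32013$ ($v = -693 - 31320 = -32013$)
$\left(F \left(155 - 429\right) + \frac{v + 1089170}{853505 + 1726953}\right) \left(82332 - 4516248\right) = \left(- 604 \left(155 - 429\right) + \frac{-32013 + 1089170}{853505 + 1726953}\right) \left(82332 - 4516248\right) = \left(\left(-604\right) \left(-274\right) + \frac{1057157}{2580458}\right) \left(-4433916\right) = \left(165496 + 1057157 \cdot \frac{1}{2580458}\right) \left(-4433916\right) = \left(165496 + \frac{1057157}{2580458}\right) \left(-4433916\right) = \frac{427056534325}{2580458} \left(-4433916\right) = - \frac{946766400224083350}{1290229}$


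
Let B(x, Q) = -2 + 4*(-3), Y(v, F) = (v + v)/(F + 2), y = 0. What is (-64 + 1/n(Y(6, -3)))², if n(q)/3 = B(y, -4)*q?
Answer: 1040385025/254016 ≈ 4095.7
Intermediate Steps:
Y(v, F) = 2*v/(2 + F) (Y(v, F) = (2*v)/(2 + F) = 2*v/(2 + F))
B(x, Q) = -14 (B(x, Q) = -2 - 12 = -14)
n(q) = -42*q (n(q) = 3*(-14*q) = -42*q)
(-64 + 1/n(Y(6, -3)))² = (-64 + 1/(-84*6/(2 - 3)))² = (-64 + 1/(-84*6/(-1)))² = (-64 + 1/(-84*6*(-1)))² = (-64 + 1/(-42*(-12)))² = (-64 + 1/504)² = (-32255/504)² = 1040385025/254016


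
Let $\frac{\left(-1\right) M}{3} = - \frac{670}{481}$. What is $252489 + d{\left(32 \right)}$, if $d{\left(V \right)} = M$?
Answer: $\frac{121449219}{481} \approx 2.5249 \cdot 10^{5}$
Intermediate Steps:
$M = \frac{2010}{481}$ ($M = - 3 \left(- \frac{670}{481}\right) = - 3 \left(\left(-670\right) \frac{1}{481}\right) = \left(-3\right) \left(- \frac{670}{481}\right) = \frac{2010}{481} \approx 4.1788$)
$d{\left(V \right)} = \frac{2010}{481}$
$252489 + d{\left(32 \right)} = 252489 + \frac{2010}{481} = \frac{121449219}{481}$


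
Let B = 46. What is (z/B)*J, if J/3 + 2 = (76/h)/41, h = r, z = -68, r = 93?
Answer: 256700/29233 ≈ 8.7812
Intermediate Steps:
h = 93
J = -7550/1271 (J = -6 + 3*((76/93)/41) = -6 + 3*((76*(1/93))*(1/41)) = -6 + 3*((76/93)*(1/41)) = -6 + 3*(76/3813) = -6 + 76/1271 = -7550/1271 ≈ -5.9402)
(z/B)*J = -68/46*(-7550/1271) = -68*1/46*(-7550/1271) = -34/23*(-7550/1271) = 256700/29233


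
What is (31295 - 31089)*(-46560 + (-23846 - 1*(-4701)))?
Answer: -13535230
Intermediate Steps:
(31295 - 31089)*(-46560 + (-23846 - 1*(-4701))) = 206*(-46560 + (-23846 + 4701)) = 206*(-46560 - 19145) = 206*(-65705) = -13535230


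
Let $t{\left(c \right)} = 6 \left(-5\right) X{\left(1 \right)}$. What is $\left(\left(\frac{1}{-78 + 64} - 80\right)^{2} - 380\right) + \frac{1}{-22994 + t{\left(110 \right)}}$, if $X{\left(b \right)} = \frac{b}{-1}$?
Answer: $\frac{1696696563}{281309} \approx 6031.4$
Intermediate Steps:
$X{\left(b \right)} = - b$ ($X{\left(b \right)} = b \left(-1\right) = - b$)
$t{\left(c \right)} = 30$ ($t{\left(c \right)} = 6 \left(-5\right) \left(\left(-1\right) 1\right) = \left(-30\right) \left(-1\right) = 30$)
$\left(\left(\frac{1}{-78 + 64} - 80\right)^{2} - 380\right) + \frac{1}{-22994 + t{\left(110 \right)}} = \left(\left(\frac{1}{-78 + 64} - 80\right)^{2} - 380\right) + \frac{1}{-22994 + 30} = \left(\left(\frac{1}{-14} - 80\right)^{2} - 380\right) + \frac{1}{-22964} = \left(\left(- \frac{1}{14} - 80\right)^{2} - 380\right) - \frac{1}{22964} = \left(\left(- \frac{1121}{14}\right)^{2} - 380\right) - \frac{1}{22964} = \left(\frac{1256641}{196} - 380\right) - \frac{1}{22964} = \frac{1182161}{196} - \frac{1}{22964} = \frac{1696696563}{281309}$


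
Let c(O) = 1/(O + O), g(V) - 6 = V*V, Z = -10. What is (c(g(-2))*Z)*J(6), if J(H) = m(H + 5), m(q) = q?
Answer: -11/2 ≈ -5.5000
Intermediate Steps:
J(H) = 5 + H (J(H) = H + 5 = 5 + H)
g(V) = 6 + V**2 (g(V) = 6 + V*V = 6 + V**2)
c(O) = 1/(2*O)
(c(g(-2))*Z)*J(6) = ((1/(2*(6 + (-2)**2)))*(-10))*(5 + 6) = ((1/(2*(6 + 4)))*(-10))*11 = (((1/2)/10)*(-10))*11 = (((1/2)*(1/10))*(-10))*11 = ((1/20)*(-10))*11 = -1/2*11 = -11/2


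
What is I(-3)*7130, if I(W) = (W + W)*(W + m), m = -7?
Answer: 427800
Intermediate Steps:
I(W) = 2*W*(-7 + W) (I(W) = (W + W)*(W - 7) = (2*W)*(-7 + W) = 2*W*(-7 + W))
I(-3)*7130 = (2*(-3)*(-7 - 3))*7130 = (2*(-3)*(-10))*7130 = 60*7130 = 427800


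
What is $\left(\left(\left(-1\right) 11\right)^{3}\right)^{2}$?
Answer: $1771561$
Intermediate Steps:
$\left(\left(\left(-1\right) 11\right)^{3}\right)^{2} = \left(\left(-11\right)^{3}\right)^{2} = \left(-1331\right)^{2} = 1771561$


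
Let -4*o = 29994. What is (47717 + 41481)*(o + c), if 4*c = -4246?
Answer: -763534880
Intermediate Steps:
c = -2123/2 (c = (¼)*(-4246) = -2123/2 ≈ -1061.5)
o = -14997/2 (o = -¼*29994 = -14997/2 ≈ -7498.5)
(47717 + 41481)*(o + c) = (47717 + 41481)*(-14997/2 - 2123/2) = 89198*(-8560) = -763534880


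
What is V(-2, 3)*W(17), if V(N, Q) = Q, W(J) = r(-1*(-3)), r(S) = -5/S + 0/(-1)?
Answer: -5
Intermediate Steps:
r(S) = -5/S (r(S) = -5/S + 0*(-1) = -5/S + 0 = -5/S)
W(J) = -5/3 (W(J) = -5/((-1*(-3))) = -5/3)
V(-2, 3)*W(17) = 3*(-5/3) = -5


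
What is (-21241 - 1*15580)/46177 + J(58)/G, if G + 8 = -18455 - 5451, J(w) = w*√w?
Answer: -36821/46177 - 29*√58/11957 ≈ -0.81586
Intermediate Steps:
J(w) = w^(3/2)
G = -23914 (G = -8 + (-18455 - 5451) = -8 - 23906 = -23914)
(-21241 - 1*15580)/46177 + J(58)/G = (-21241 - 1*15580)/46177 + 58^(3/2)/(-23914) = (-21241 - 15580)*(1/46177) + (58*√58)*(-1/23914) = -36821*1/46177 - 29*√58/11957 = -36821/46177 - 29*√58/11957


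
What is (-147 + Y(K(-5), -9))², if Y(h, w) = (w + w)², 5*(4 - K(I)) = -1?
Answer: 31329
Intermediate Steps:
K(I) = 21/5 (K(I) = 4 - ⅕*(-1) = 4 + ⅕ = 21/5)
Y(h, w) = 4*w² (Y(h, w) = (2*w)² = 4*w²)
(-147 + Y(K(-5), -9))² = (-147 + 4*(-9)²)² = (-147 + 4*81)² = (-147 + 324)² = 177² = 31329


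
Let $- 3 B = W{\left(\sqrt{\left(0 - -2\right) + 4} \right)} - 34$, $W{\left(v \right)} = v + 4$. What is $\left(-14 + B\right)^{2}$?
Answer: $\frac{\left(12 + \sqrt{6}\right)^{2}}{9} \approx 23.199$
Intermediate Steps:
$W{\left(v \right)} = 4 + v$
$B = 10 - \frac{\sqrt{6}}{3}$ ($B = - \frac{\left(4 + \sqrt{\left(0 - -2\right) + 4}\right) - 34}{3} = - \frac{\left(4 + \sqrt{\left(0 + 2\right) + 4}\right) - 34}{3} = - \frac{\left(4 + \sqrt{2 + 4}\right) - 34}{3} = - \frac{\left(4 + \sqrt{6}\right) - 34}{3} = - \frac{-30 + \sqrt{6}}{3} = 10 - \frac{\sqrt{6}}{3} \approx 9.1835$)
$\left(-14 + B\right)^{2} = \left(-14 + \left(10 - \frac{\sqrt{6}}{3}\right)\right)^{2} = \left(-4 - \frac{\sqrt{6}}{3}\right)^{2}$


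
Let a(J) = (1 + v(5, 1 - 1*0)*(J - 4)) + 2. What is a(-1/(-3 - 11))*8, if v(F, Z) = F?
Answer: -932/7 ≈ -133.14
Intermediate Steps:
a(J) = -17 + 5*J (a(J) = (1 + 5*(J - 4)) + 2 = (1 + 5*(-4 + J)) + 2 = (1 + (-20 + 5*J)) + 2 = (-19 + 5*J) + 2 = -17 + 5*J)
a(-1/(-3 - 11))*8 = (-17 + 5*(-1/(-3 - 11)))*8 = (-17 + 5*(-1/(-14)))*8 = (-17 + 5*(-1*(-1/14)))*8 = (-17 + 5*(1/14))*8 = (-17 + 5/14)*8 = -233/14*8 = -932/7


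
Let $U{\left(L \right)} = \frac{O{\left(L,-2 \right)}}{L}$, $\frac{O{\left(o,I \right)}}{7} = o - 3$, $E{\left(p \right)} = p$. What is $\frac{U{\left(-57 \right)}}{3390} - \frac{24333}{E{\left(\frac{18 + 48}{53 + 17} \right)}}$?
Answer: $- \frac{1828503131}{70851} \approx -25808.0$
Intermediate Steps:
$O{\left(o,I \right)} = -21 + 7 o$ ($O{\left(o,I \right)} = 7 \left(o - 3\right) = 7 \left(-3 + o\right) = -21 + 7 o$)
$U{\left(L \right)} = \frac{-21 + 7 L}{L}$
$\frac{U{\left(-57 \right)}}{3390} - \frac{24333}{E{\left(\frac{18 + 48}{53 + 17} \right)}} = \frac{7 - \frac{21}{-57}}{3390} - \frac{24333}{\left(18 + 48\right) \frac{1}{53 + 17}} = \left(7 - - \frac{7}{19}\right) \frac{1}{3390} - \frac{24333}{66 \cdot \frac{1}{70}} = \left(7 + \frac{7}{19}\right) \frac{1}{3390} - \frac{24333}{66 \cdot \frac{1}{70}} = \frac{140}{19} \cdot \frac{1}{3390} - \frac{24333}{\frac{33}{35}} = \frac{14}{6441} - \frac{283885}{11} = - \frac{1828503131}{70851}$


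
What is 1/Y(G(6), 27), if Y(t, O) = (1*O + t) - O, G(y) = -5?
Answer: -⅕ ≈ -0.20000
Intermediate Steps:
Y(t, O) = t (Y(t, O) = (O + t) - O = t)
1/Y(G(6), 27) = 1/(-5) = -⅕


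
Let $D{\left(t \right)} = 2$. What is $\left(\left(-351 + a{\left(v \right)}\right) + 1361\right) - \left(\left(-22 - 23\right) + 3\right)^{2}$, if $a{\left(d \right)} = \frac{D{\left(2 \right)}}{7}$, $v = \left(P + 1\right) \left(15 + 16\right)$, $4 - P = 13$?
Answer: $- \frac{5276}{7} \approx -753.71$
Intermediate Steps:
$P = -9$ ($P = 4 - 13 = -9$)
$v = -248$ ($v = \left(-9 + 1\right) \left(15 + 16\right) = \left(-8\right) 31 = -248$)
$a{\left(d \right)} = \frac{2}{7}$
$\left(\left(-351 + a{\left(v \right)}\right) + 1361\right) - \left(\left(-22 - 23\right) + 3\right)^{2} = \left(\left(-351 + \frac{2}{7}\right) + 1361\right) - \left(\left(-22 - 23\right) + 3\right)^{2} = \left(- \frac{2455}{7} + 1361\right) - \left(-45 + 3\right)^{2} = \frac{7072}{7} - \left(-42\right)^{2} = \frac{7072}{7} - 1764 = - \frac{5276}{7}$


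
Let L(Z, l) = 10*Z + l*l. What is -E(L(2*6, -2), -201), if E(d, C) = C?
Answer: 201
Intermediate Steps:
L(Z, l) = l² + 10*Z (L(Z, l) = 10*Z + l² = l² + 10*Z)
-E(L(2*6, -2), -201) = -1*(-201) = 201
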